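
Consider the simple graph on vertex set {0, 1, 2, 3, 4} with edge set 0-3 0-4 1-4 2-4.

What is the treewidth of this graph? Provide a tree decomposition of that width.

Treewidth 1.
One optimal decomposition is:
Bags: B1 = {0, 4}  B2 = {0, 3}  B3 = {1, 4}  B4 = {2, 4}
Tree: B1–B2, B1–B3, B3–B4

The largest bag has 2 vertices, giving width 1; this decomposition certifies tw(G) ≤ 1. Since G has at least one edge (e.g. 4–0), it is not an edgeless graph, so tw(G) ≥ 1. Hence tw(G) = 1 exactly.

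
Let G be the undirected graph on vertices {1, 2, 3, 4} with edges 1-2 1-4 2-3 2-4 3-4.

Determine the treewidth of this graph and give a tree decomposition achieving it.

Each bag holds 3 vertices, so the decomposition has width 2, which upper-bounds the treewidth. Conversely, {1, 2, 4} is a clique of size 3, and the vertices of any clique must share a bag in every tree decomposition; so some bag has ≥ 3 vertices and tw(G) ≥ 2. Therefore the treewidth is 2.

Treewidth 2.
Bags: B1 = {1, 2, 4}  B2 = {2, 3, 4}
Tree: B1–B2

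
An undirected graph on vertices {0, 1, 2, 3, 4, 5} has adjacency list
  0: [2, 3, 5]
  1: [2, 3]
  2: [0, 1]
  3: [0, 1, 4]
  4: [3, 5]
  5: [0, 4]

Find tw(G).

2

A width-2 tree decomposition is:
Bags: B1 = {0, 4, 5}  B2 = {0, 3, 4}  B3 = {0, 2, 3}  B4 = {1, 2, 3}
Tree: B1–B2, B2–B3, B3–B4
Each bag holds 3 vertices, so the decomposition has width 2, which upper-bounds the treewidth. Since 5–4–3–0–5 is a cycle in G, G is not acyclic. Forests are exactly the graphs of treewidth ≤ 1, so tw(G) ≥ 2. The upper and lower bounds meet at 2, so that is the treewidth.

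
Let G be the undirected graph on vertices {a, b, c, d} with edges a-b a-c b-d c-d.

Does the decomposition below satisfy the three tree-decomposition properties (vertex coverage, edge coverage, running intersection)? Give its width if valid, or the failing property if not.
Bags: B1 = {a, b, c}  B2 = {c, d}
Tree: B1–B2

No — edge (b,d) lies in no bag.

A tree decomposition must satisfy three properties: every vertex lies in some bag; for every edge, both endpoints lie together in some bag; and for every vertex, the bags containing it form a connected subtree. Here edge (b,d) lies in no bag, so the decomposition is invalid.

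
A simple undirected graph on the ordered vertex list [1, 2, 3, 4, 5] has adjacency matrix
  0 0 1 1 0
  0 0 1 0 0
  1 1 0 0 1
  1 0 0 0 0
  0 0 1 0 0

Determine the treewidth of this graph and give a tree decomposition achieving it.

Each bag holds 2 vertices, so the decomposition has width 1, which upper-bounds the treewidth. Since G has at least one edge (e.g. 3–1), it is not an edgeless graph, so tw(G) ≥ 1. The upper and lower bounds meet at 1, so that is the treewidth.

Treewidth 1.
One optimal decomposition is:
Bags: B1 = {1, 3}  B2 = {2, 3}  B3 = {3, 5}  B4 = {1, 4}
Tree: B1–B2, B1–B3, B1–B4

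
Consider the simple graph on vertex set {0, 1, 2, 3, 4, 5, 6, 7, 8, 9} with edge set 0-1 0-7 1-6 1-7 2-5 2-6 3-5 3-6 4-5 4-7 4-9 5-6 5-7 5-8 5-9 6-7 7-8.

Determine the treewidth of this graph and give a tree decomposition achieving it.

Treewidth 2.
Bags: B1 = {1, 6, 7}  B2 = {5, 6, 7}  B3 = {5, 7, 8}  B4 = {2, 5, 6}  B5 = {4, 5, 7}  B6 = {0, 1, 7}  B7 = {4, 5, 9}  B8 = {3, 5, 6}
Tree: B1–B2, B2–B3, B2–B4, B3–B5, B1–B6, B5–B7, B2–B8

The largest bag has 3 vertices, giving width 2; this decomposition certifies tw(G) ≤ 2. On the other hand G contains the 3-clique {0, 1, 7}. A clique must lie in a single bag of any decomposition, so no decomposition can have width below 2. Combining the bounds, tw(G) = 2.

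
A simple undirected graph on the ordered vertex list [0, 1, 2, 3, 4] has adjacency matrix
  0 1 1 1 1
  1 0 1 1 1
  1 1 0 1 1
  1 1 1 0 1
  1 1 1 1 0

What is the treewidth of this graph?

4

A width-4 tree decomposition is:
Bags: B1 = {0, 1, 2, 3, 4}
Tree: (single bag)
With just one bag of size 5, the width is 5 − 1 = 4, so tw(G) ≤ 4. Conversely, {0, 1, 2, 3, 4} is a clique of size 5, and the vertices of any clique must share a bag in every tree decomposition; so some bag has ≥ 5 vertices and tw(G) ≥ 4. The upper and lower bounds meet at 4, so that is the treewidth.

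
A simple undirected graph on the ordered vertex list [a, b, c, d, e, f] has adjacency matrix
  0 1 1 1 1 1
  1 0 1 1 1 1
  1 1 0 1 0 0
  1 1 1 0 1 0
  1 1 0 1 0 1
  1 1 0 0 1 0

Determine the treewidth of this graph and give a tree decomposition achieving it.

Each bag holds 4 vertices, so the decomposition has width 3, which upper-bounds the treewidth. Conversely, {a, b, d, e} is a clique of size 4, and the vertices of any clique must share a bag in every tree decomposition; so some bag has ≥ 4 vertices and tw(G) ≥ 3. The upper and lower bounds meet at 3, so that is the treewidth.

Treewidth 3.
One such decomposition:
Bags: B1 = {a, b, e, f}  B2 = {a, b, d, e}  B3 = {a, b, c, d}
Tree: B1–B2, B2–B3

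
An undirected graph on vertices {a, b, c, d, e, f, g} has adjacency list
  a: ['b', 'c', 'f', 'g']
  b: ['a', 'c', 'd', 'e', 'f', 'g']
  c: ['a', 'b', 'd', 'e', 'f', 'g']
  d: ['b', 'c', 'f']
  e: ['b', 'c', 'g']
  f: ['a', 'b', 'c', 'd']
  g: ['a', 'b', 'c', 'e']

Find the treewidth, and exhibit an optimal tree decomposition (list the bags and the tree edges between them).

Treewidth 3.
One optimal decomposition is:
Bags: B1 = {a, b, c, g}  B2 = {b, c, e, g}  B3 = {a, b, c, f}  B4 = {b, c, d, f}
Tree: B1–B2, B1–B3, B3–B4

Each bag holds 4 vertices, so the decomposition has width 3, which upper-bounds the treewidth. For the lower bound, the 4 vertices {b, c, e, g} are pairwise adjacent, and any tree decomposition puts a clique entirely inside one bag — forcing width ≥ 3. Hence tw(G) = 3 exactly.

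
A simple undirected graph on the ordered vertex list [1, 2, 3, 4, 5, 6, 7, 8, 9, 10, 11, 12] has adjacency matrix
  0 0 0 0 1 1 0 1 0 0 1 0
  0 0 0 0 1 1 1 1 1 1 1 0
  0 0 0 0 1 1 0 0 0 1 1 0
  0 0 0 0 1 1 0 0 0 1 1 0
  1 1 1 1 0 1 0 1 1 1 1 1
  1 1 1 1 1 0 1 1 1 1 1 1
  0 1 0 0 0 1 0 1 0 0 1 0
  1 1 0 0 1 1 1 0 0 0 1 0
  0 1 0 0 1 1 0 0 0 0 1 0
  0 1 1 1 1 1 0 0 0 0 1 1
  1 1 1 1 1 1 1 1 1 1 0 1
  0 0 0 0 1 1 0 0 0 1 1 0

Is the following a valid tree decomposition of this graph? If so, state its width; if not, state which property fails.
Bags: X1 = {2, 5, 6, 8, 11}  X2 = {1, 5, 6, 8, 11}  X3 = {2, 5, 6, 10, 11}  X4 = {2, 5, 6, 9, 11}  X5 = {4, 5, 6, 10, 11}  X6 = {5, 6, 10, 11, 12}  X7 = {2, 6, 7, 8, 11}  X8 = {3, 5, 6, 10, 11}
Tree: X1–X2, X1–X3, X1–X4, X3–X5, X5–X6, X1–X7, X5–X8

Yes; width 4.

Every vertex of G appears in some bag (union = {1, 2, 3, 4, 5, 6, 7, 8, 9, 10, 11, 12}); every edge is covered by a bag; and for each vertex v the set of bags containing v is connected in the bag tree. The decomposition is therefore valid. The largest bag has 5 vertices, so the width is 4.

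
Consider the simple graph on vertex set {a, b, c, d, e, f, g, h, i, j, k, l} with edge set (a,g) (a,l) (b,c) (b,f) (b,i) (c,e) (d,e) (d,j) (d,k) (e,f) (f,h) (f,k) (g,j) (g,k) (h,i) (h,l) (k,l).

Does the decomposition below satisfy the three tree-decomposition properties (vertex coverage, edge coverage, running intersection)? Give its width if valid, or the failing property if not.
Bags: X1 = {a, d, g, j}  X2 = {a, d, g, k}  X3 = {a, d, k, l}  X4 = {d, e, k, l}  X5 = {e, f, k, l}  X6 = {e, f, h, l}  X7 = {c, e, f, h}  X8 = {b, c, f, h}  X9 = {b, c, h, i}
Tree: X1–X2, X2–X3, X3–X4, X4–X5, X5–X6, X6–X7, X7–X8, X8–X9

Yes; width 3.

Every vertex of G appears in some bag (union = {a, b, c, d, e, f, g, h, i, j, k, l}); every edge is covered by a bag; and for each vertex v the set of bags containing v is connected in the bag tree. The decomposition is therefore valid. The largest bag has 4 vertices, so the width is 3.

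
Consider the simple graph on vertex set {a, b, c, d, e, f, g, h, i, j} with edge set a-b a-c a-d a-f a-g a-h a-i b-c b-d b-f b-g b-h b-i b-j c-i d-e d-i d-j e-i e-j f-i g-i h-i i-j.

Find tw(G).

3

A width-3 tree decomposition is:
Bags: B1 = {a, b, d, i}  B2 = {a, b, f, i}  B3 = {a, b, h, i}  B4 = {b, d, i, j}  B5 = {a, b, g, i}  B6 = {d, e, i, j}  B7 = {a, b, c, i}
Tree: B1–B2, B2–B3, B1–B4, B1–B5, B4–B6, B5–B7
Each bag holds 4 vertices, so the decomposition has width 3, which upper-bounds the treewidth. For the lower bound, the 4 vertices {d, e, i, j} are pairwise adjacent, and any tree decomposition puts a clique entirely inside one bag — forcing width ≥ 3. Combining the bounds, tw(G) = 3.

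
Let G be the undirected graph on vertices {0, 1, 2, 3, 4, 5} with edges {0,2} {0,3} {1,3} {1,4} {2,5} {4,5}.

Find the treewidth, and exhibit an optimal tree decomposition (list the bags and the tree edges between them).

Every bag has size at most 3, so the width is 3 − 1 = 2 and tw(G) ≤ 2. The edges 4–1–3–0–2–5–4 form a cycle, so G is not a tree and its treewidth is at least 2. The upper and lower bounds meet at 2, so that is the treewidth.

Treewidth 2.
One such decomposition:
Bags: B1 = {1, 3, 4}  B2 = {0, 3, 4}  B3 = {0, 2, 4}  B4 = {2, 4, 5}
Tree: B1–B2, B2–B3, B3–B4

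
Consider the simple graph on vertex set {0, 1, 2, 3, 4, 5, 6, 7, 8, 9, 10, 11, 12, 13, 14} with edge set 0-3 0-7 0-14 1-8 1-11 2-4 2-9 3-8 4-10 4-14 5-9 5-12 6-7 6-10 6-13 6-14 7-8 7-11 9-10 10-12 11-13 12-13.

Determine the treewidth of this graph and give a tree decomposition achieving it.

Each bag holds 4 vertices, so the decomposition has width 3, which upper-bounds the treewidth. For the lower bound: the 4 vertex sets {1,3,8}, {0}, {7}, {6,11,13,14} are disjoint, each induces a connected subgraph, and every pair is joined by at least one edge of G. Contracting each set to a single vertex therefore yields K_{4} as a minor, and since treewidth is minor-monotone, tw(G) ≥ tw(K_{4}) = 3. Combining the bounds, tw(G) = 3.

Treewidth 3.
One such decomposition:
Bags: B1 = {0, 1, 3, 8}  B2 = {0, 1, 7, 8}  B3 = {0, 1, 7, 11}  B4 = {0, 7, 11, 14}  B5 = {6, 7, 11, 14}  B6 = {6, 11, 13, 14}  B7 = {4, 6, 13, 14}  B8 = {4, 6, 10, 13}  B9 = {4, 10, 12, 13}  B10 = {2, 4, 10, 12}  B11 = {2, 9, 10, 12}  B12 = {2, 5, 9, 12}
Tree: B1–B2, B2–B3, B3–B4, B4–B5, B5–B6, B6–B7, B7–B8, B8–B9, B9–B10, B10–B11, B11–B12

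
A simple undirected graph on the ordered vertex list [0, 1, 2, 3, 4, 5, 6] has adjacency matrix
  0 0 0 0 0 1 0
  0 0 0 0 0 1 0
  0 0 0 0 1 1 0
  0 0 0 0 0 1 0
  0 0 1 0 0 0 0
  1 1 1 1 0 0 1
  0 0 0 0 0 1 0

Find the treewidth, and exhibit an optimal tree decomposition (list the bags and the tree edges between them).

Treewidth 1.
Bags: B1 = {2, 5}  B2 = {5, 6}  B3 = {2, 4}  B4 = {3, 5}  B5 = {0, 5}  B6 = {1, 5}
Tree: B1–B2, B1–B3, B2–B4, B4–B5, B5–B6

The largest bag has 2 vertices, giving width 1; this decomposition certifies tw(G) ≤ 1. Since G has at least one edge (e.g. 2–5), it is not an edgeless graph, so tw(G) ≥ 1. Therefore the treewidth is 1.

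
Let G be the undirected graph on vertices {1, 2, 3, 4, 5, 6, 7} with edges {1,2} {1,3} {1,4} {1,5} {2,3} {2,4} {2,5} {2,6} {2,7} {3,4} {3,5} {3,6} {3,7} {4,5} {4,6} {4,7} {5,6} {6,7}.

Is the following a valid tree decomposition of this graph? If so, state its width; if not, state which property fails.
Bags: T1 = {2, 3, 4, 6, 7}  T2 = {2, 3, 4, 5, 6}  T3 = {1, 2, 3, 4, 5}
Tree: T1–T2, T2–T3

Vertex coverage: the bags together contain {1, 2, 3, 4, 5, 6, 7}, the full vertex set. Edge coverage: each edge of G has both endpoints in at least one bag. Running intersection: for every vertex, the bags containing it form a connected subtree. All three properties hold, so this is a valid tree decomposition of width max|bag| − 1 = 4, and hence tw(G) ≤ 4.

Yes; width 4.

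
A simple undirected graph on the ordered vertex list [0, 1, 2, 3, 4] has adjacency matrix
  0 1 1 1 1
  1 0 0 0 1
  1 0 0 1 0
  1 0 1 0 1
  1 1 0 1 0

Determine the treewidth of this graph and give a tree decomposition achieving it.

Treewidth 2.
One such decomposition:
Bags: B1 = {0, 2, 3}  B2 = {0, 3, 4}  B3 = {0, 1, 4}
Tree: B1–B2, B2–B3

Each bag holds 3 vertices, so the decomposition has width 2, which upper-bounds the treewidth. For the lower bound, the 3 vertices {0, 1, 4} are pairwise adjacent, and any tree decomposition puts a clique entirely inside one bag — forcing width ≥ 2. The upper and lower bounds meet at 2, so that is the treewidth.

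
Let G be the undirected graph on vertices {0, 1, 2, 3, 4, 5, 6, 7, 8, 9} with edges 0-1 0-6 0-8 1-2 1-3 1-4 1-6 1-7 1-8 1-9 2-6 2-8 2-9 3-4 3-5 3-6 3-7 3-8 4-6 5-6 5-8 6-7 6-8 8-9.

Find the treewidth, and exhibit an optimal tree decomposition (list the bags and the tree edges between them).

Treewidth 3.
One such decomposition:
Bags: B1 = {1, 3, 6, 8}  B2 = {1, 3, 6, 7}  B3 = {3, 5, 6, 8}  B4 = {1, 2, 6, 8}  B5 = {1, 2, 8, 9}  B6 = {1, 3, 4, 6}  B7 = {0, 1, 6, 8}
Tree: B1–B2, B1–B3, B1–B4, B4–B5, B1–B6, B4–B7

Each bag holds 4 vertices, so the decomposition has width 3, which upper-bounds the treewidth. On the other hand G contains the 4-clique {1, 2, 8, 9}. A clique must lie in a single bag of any decomposition, so no decomposition can have width below 3. Hence tw(G) = 3 exactly.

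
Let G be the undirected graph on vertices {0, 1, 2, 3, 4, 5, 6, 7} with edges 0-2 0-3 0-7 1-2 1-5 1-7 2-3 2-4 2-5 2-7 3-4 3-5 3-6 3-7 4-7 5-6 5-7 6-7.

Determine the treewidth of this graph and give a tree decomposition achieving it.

The largest bag has 4 vertices, giving width 3; this decomposition certifies tw(G) ≤ 3. On the other hand G contains the 4-clique {1, 2, 5, 7}. A clique must lie in a single bag of any decomposition, so no decomposition can have width below 3. Therefore the treewidth is 3.

Treewidth 3.
One optimal decomposition is:
Bags: B1 = {2, 3, 5, 7}  B2 = {3, 5, 6, 7}  B3 = {2, 3, 4, 7}  B4 = {0, 2, 3, 7}  B5 = {1, 2, 5, 7}
Tree: B1–B2, B1–B3, B3–B4, B1–B5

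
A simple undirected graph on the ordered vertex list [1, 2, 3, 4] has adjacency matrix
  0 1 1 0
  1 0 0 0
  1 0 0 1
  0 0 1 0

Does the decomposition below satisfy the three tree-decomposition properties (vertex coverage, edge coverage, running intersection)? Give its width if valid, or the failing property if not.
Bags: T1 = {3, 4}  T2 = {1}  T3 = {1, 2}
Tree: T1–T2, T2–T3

No — edge (3,1) lies in no bag.

A tree decomposition must satisfy three properties: every vertex lies in some bag; for every edge, both endpoints lie together in some bag; and for every vertex, the bags containing it form a connected subtree. Here edge (3,1) lies in no bag, so the decomposition is invalid.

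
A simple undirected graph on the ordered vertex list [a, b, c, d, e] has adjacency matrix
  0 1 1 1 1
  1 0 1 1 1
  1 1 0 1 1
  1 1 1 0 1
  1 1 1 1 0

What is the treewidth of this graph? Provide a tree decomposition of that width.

With just one bag of size 5, the width is 5 − 1 = 4, so tw(G) ≤ 4. On the other hand G contains the 5-clique {a, b, c, d, e}. A clique must lie in a single bag of any decomposition, so no decomposition can have width below 4. The upper and lower bounds meet at 4, so that is the treewidth.

Treewidth 4.
One such decomposition:
Bags: B1 = {a, b, c, d, e}
Tree: (single bag)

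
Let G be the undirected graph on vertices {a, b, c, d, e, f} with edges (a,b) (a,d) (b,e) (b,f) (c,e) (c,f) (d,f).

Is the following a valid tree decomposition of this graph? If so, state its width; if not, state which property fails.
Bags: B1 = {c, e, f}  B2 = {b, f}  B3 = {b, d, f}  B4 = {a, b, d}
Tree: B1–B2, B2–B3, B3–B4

No — edge (e,b) lies in no bag.

A tree decomposition must satisfy three properties: every vertex lies in some bag; for every edge, both endpoints lie together in some bag; and for every vertex, the bags containing it form a connected subtree. Here edge (e,b) lies in no bag, so the decomposition is invalid.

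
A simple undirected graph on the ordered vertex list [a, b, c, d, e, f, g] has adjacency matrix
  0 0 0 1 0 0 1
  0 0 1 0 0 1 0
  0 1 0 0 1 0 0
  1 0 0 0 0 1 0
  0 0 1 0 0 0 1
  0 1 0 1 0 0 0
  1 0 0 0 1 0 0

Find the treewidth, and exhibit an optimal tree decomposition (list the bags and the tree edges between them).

Treewidth 2.
One optimal decomposition is:
Bags: B1 = {b, d, f}  B2 = {a, b, d}  B3 = {a, b, g}  B4 = {b, e, g}  B5 = {b, c, e}
Tree: B1–B2, B2–B3, B3–B4, B4–B5

Each bag holds 3 vertices, so the decomposition has width 2, which upper-bounds the treewidth. The edges b–f–d–a–g–e–c–b form a cycle, so G is not a tree and its treewidth is at least 2. Combining the bounds, tw(G) = 2.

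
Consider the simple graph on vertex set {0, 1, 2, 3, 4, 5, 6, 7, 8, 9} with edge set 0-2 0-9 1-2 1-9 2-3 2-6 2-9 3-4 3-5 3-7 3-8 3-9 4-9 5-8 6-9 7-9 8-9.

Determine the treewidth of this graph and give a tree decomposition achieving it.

Treewidth 2.
One optimal decomposition is:
Bags: B1 = {3, 8, 9}  B2 = {3, 7, 9}  B3 = {2, 3, 9}  B4 = {3, 5, 8}  B5 = {0, 2, 9}  B6 = {3, 4, 9}  B7 = {2, 6, 9}  B8 = {1, 2, 9}
Tree: B1–B2, B1–B3, B1–B4, B3–B5, B1–B6, B5–B7, B3–B8

Each bag holds 3 vertices, so the decomposition has width 2, which upper-bounds the treewidth. On the other hand G contains the 3-clique {3, 8, 9}. A clique must lie in a single bag of any decomposition, so no decomposition can have width below 2. The upper and lower bounds meet at 2, so that is the treewidth.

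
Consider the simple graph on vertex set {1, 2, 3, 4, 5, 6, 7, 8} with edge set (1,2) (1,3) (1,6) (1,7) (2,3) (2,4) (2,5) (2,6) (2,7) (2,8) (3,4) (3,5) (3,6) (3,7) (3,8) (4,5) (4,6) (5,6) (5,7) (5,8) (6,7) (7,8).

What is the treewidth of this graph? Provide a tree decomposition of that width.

The largest bag has 5 vertices, giving width 4; this decomposition certifies tw(G) ≤ 4. For the lower bound, the 5 vertices {1, 2, 3, 6, 7} are pairwise adjacent, and any tree decomposition puts a clique entirely inside one bag — forcing width ≥ 4. Combining the bounds, tw(G) = 4.

Treewidth 4.
Bags: B1 = {2, 3, 5, 6, 7}  B2 = {2, 3, 4, 5, 6}  B3 = {2, 3, 5, 7, 8}  B4 = {1, 2, 3, 6, 7}
Tree: B1–B2, B1–B3, B1–B4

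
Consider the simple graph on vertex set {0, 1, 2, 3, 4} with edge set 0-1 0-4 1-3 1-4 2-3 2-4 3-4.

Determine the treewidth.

2

A width-2 tree decomposition is:
Bags: B1 = {1, 3, 4}  B2 = {0, 1, 4}  B3 = {2, 3, 4}
Tree: B1–B2, B1–B3
Every bag has size at most 3, so the width is 3 − 1 = 2 and tw(G) ≤ 2. Conversely, {0, 1, 4} is a clique of size 3, and the vertices of any clique must share a bag in every tree decomposition; so some bag has ≥ 3 vertices and tw(G) ≥ 2. Hence tw(G) = 2 exactly.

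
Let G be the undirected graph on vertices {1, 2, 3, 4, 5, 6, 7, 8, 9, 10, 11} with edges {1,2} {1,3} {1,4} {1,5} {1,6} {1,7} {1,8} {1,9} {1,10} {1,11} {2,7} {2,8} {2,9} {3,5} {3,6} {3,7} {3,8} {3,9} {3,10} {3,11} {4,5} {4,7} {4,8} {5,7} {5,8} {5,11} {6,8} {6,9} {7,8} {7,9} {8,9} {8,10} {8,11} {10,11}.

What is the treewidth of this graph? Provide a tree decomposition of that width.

The largest bag has 5 vertices, giving width 4; this decomposition certifies tw(G) ≤ 4. On the other hand G contains the 5-clique {1, 2, 7, 8, 9}. A clique must lie in a single bag of any decomposition, so no decomposition can have width below 4. Therefore the treewidth is 4.

Treewidth 4.
Bags: B1 = {1, 3, 5, 7, 8}  B2 = {1, 3, 5, 8, 11}  B3 = {1, 3, 7, 8, 9}  B4 = {1, 4, 5, 7, 8}  B5 = {1, 3, 6, 8, 9}  B6 = {1, 3, 8, 10, 11}  B7 = {1, 2, 7, 8, 9}
Tree: B1–B2, B1–B3, B1–B4, B3–B5, B2–B6, B3–B7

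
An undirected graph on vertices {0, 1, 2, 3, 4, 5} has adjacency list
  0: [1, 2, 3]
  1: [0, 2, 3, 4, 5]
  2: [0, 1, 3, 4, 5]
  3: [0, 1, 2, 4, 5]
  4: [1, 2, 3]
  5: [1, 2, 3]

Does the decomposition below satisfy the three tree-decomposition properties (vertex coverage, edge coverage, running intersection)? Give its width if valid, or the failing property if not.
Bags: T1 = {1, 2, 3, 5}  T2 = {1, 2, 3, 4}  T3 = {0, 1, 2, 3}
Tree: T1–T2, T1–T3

Every vertex of G appears in some bag (union = {0, 1, 2, 3, 4, 5}); every edge is covered by a bag; and for each vertex v the set of bags containing v is connected in the bag tree. The decomposition is therefore valid. The largest bag has 4 vertices, so the width is 3.

Yes; width 3.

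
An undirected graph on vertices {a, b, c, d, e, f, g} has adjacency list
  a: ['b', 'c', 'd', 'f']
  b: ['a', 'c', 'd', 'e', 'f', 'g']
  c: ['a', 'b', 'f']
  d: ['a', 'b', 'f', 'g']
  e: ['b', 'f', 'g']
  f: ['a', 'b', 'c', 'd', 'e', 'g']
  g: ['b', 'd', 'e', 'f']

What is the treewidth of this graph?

3

A width-3 tree decomposition is:
Bags: B1 = {a, b, d, f}  B2 = {b, d, f, g}  B3 = {b, e, f, g}  B4 = {a, b, c, f}
Tree: B1–B2, B2–B3, B1–B4
The largest bag has 4 vertices, giving width 3; this decomposition certifies tw(G) ≤ 3. Conversely, {b, d, f, g} is a clique of size 4, and the vertices of any clique must share a bag in every tree decomposition; so some bag has ≥ 4 vertices and tw(G) ≥ 3. Hence tw(G) = 3 exactly.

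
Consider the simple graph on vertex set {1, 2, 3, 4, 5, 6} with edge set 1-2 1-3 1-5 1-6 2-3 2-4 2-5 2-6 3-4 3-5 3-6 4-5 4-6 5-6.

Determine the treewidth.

A width-4 tree decomposition is:
Bags: B1 = {2, 3, 4, 5, 6}  B2 = {1, 2, 3, 5, 6}
Tree: B1–B2
Each bag holds 5 vertices, so the decomposition has width 4, which upper-bounds the treewidth. For the lower bound, the 5 vertices {1, 2, 3, 5, 6} are pairwise adjacent, and any tree decomposition puts a clique entirely inside one bag — forcing width ≥ 4. The upper and lower bounds meet at 4, so that is the treewidth.

4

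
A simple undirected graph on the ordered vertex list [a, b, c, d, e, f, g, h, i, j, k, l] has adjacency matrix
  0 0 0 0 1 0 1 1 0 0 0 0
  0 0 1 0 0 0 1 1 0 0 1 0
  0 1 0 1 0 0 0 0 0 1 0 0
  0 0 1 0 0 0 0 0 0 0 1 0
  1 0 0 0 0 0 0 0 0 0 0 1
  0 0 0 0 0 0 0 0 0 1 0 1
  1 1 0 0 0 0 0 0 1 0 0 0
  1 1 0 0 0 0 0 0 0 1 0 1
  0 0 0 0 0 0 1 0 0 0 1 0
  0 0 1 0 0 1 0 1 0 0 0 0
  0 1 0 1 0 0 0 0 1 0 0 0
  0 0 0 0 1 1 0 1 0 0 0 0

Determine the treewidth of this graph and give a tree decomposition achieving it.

Treewidth 3.
Bags: B1 = {c, d, i, k}  B2 = {b, c, i, k}  B3 = {b, c, g, i}  B4 = {b, c, g, j}  B5 = {b, g, h, j}  B6 = {a, g, h, j}  B7 = {a, f, h, j}  B8 = {a, f, h, l}  B9 = {a, e, f, l}
Tree: B1–B2, B2–B3, B3–B4, B4–B5, B5–B6, B6–B7, B7–B8, B8–B9

Every bag has size at most 4, so the width is 4 − 1 = 3 and tw(G) ≤ 3. For the lower bound: the 4 vertex sets {d,i,k}, {c}, {b}, {a,g,h,j} are disjoint, each induces a connected subgraph, and every pair is joined by at least one edge of G. Contracting each set to a single vertex therefore yields K_{4} as a minor, and since treewidth is minor-monotone, tw(G) ≥ tw(K_{4}) = 3. Combining the bounds, tw(G) = 3.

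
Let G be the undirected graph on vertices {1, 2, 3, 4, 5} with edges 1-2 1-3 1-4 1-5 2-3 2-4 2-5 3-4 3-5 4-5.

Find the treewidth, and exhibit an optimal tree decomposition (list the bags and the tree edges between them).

A single bag containing all 5 vertices is trivially a valid decomposition of width 4. On the other hand G contains the 5-clique {1, 2, 3, 4, 5}. A clique must lie in a single bag of any decomposition, so no decomposition can have width below 4. The upper and lower bounds meet at 4, so that is the treewidth.

Treewidth 4.
Bags: B1 = {1, 2, 3, 4, 5}
Tree: (single bag)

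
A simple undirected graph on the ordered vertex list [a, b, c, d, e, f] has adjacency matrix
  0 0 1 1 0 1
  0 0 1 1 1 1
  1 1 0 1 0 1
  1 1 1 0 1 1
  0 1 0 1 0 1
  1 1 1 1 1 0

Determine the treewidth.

3

A width-3 tree decomposition is:
Bags: B1 = {b, c, d, f}  B2 = {b, d, e, f}  B3 = {a, c, d, f}
Tree: B1–B2, B1–B3
Every bag has size at most 4, so the width is 4 − 1 = 3 and tw(G) ≤ 3. Conversely, {b, d, e, f} is a clique of size 4, and the vertices of any clique must share a bag in every tree decomposition; so some bag has ≥ 4 vertices and tw(G) ≥ 3. Therefore the treewidth is 3.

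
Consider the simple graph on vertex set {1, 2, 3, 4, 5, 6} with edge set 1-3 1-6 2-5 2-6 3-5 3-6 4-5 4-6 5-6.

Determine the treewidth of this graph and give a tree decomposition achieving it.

Every bag has size at most 3, so the width is 3 − 1 = 2 and tw(G) ≤ 2. For the lower bound, the 3 vertices {1, 3, 6} are pairwise adjacent, and any tree decomposition puts a clique entirely inside one bag — forcing width ≥ 2. Therefore the treewidth is 2.

Treewidth 2.
One optimal decomposition is:
Bags: B1 = {3, 5, 6}  B2 = {2, 5, 6}  B3 = {1, 3, 6}  B4 = {4, 5, 6}
Tree: B1–B2, B1–B3, B1–B4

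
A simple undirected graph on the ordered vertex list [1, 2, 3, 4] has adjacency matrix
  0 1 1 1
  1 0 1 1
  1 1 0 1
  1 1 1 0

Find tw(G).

3

A width-3 tree decomposition is:
Bags: B1 = {1, 2, 3, 4}
Tree: (single bag)
A single bag containing all 4 vertices is trivially a valid decomposition of width 3. On the other hand G contains the 4-clique {1, 2, 3, 4}. A clique must lie in a single bag of any decomposition, so no decomposition can have width below 3. Hence tw(G) = 3 exactly.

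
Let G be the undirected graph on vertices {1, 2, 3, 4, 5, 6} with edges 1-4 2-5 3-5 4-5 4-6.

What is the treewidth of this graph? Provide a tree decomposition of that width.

The largest bag has 2 vertices, giving width 1; this decomposition certifies tw(G) ≤ 1. Any graph with an edge has treewidth ≥ 1, and G has the edge 4–1. The upper and lower bounds meet at 1, so that is the treewidth.

Treewidth 1.
One such decomposition:
Bags: B1 = {1, 4}  B2 = {4, 5}  B3 = {2, 5}  B4 = {4, 6}  B5 = {3, 5}
Tree: B1–B2, B2–B3, B1–B4, B2–B5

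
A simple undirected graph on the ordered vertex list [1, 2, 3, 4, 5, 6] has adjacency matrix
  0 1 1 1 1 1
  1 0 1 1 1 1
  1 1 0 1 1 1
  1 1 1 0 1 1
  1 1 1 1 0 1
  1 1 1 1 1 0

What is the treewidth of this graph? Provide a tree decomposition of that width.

Treewidth 5.
One such decomposition:
Bags: B1 = {1, 2, 3, 4, 5, 6}
Tree: (single bag)

With just one bag of size 6, the width is 6 − 1 = 5, so tw(G) ≤ 5. For the lower bound, the 6 vertices {1, 2, 3, 4, 5, 6} are pairwise adjacent, and any tree decomposition puts a clique entirely inside one bag — forcing width ≥ 5. The upper and lower bounds meet at 5, so that is the treewidth.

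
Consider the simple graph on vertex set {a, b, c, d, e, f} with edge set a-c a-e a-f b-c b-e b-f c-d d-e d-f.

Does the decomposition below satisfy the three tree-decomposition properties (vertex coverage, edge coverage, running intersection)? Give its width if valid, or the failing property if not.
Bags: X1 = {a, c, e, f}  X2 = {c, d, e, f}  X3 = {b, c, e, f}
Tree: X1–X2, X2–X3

Yes; width 3.

Every vertex of G appears in some bag (union = {a, b, c, d, e, f}); every edge is covered by a bag; and for each vertex v the set of bags containing v is connected in the bag tree. The decomposition is therefore valid. The largest bag has 4 vertices, so the width is 3.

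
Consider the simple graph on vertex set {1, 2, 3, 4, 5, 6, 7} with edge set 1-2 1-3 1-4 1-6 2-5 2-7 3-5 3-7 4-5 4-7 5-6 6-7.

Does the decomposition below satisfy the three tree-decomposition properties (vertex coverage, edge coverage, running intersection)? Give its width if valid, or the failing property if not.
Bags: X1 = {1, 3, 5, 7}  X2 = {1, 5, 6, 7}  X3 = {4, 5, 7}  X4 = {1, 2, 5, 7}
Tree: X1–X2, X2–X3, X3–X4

No — edge (1,4) lies in no bag.

A tree decomposition must satisfy three properties: every vertex lies in some bag; for every edge, both endpoints lie together in some bag; and for every vertex, the bags containing it form a connected subtree. Here edge (1,4) lies in no bag, so the decomposition is invalid.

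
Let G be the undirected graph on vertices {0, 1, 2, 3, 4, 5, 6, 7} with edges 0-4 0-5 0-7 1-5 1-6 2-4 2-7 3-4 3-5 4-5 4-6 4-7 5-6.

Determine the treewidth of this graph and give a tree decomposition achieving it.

Treewidth 2.
One such decomposition:
Bags: B1 = {0, 4, 5}  B2 = {4, 5, 6}  B3 = {0, 4, 7}  B4 = {3, 4, 5}  B5 = {1, 5, 6}  B6 = {2, 4, 7}
Tree: B1–B2, B1–B3, B1–B4, B2–B5, B3–B6

The largest bag has 3 vertices, giving width 2; this decomposition certifies tw(G) ≤ 2. On the other hand G contains the 3-clique {1, 5, 6}. A clique must lie in a single bag of any decomposition, so no decomposition can have width below 2. The upper and lower bounds meet at 2, so that is the treewidth.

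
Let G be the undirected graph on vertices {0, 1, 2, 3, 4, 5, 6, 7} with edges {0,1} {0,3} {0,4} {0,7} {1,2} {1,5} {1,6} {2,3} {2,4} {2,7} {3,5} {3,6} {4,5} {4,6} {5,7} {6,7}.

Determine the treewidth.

4

A width-4 tree decomposition is:
Bags: B1 = {1, 3, 4, 5, 7}  B2 = {1, 3, 4, 6, 7}  B3 = {0, 1, 3, 4, 7}  B4 = {1, 2, 3, 4, 7}
Tree: B1–B2, B2–B3, B3–B4
Each bag holds 5 vertices, so the decomposition has width 4, which upper-bounds the treewidth. For the lower bound: the 5 vertex sets {3,5}, {4,6}, {0,7}, {1}, {2} are disjoint, each induces a connected subgraph, and every pair is joined by at least one edge of G. Contracting each set to a single vertex therefore yields K_{5} as a minor, and since treewidth is minor-monotone, tw(G) ≥ tw(K_{5}) = 4. The upper and lower bounds meet at 4, so that is the treewidth.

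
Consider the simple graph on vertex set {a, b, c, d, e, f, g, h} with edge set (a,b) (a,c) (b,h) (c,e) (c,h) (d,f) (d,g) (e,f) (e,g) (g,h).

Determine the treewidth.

A width-2 tree decomposition is:
Bags: B1 = {a, b, h}  B2 = {a, c, h}  B3 = {c, g, h}  B4 = {c, e, g}  B5 = {d, e, g}  B6 = {d, e, f}
Tree: B1–B2, B2–B3, B3–B4, B4–B5, B5–B6
Each bag holds 3 vertices, so the decomposition has width 2, which upper-bounds the treewidth. Since b–a–c–h–b is a cycle in G, G is not acyclic. Forests are exactly the graphs of treewidth ≤ 1, so tw(G) ≥ 2. Combining the bounds, tw(G) = 2.

2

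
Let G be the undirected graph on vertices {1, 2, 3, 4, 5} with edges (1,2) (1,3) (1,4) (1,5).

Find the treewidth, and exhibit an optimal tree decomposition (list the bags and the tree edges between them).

Each bag holds 2 vertices, so the decomposition has width 1, which upper-bounds the treewidth. G has an edge, so its treewidth is at least 1. Hence tw(G) = 1 exactly.

Treewidth 1.
Bags: B1 = {1, 5}  B2 = {1, 2}  B3 = {1, 3}  B4 = {1, 4}
Tree: B1–B2, B2–B3, B3–B4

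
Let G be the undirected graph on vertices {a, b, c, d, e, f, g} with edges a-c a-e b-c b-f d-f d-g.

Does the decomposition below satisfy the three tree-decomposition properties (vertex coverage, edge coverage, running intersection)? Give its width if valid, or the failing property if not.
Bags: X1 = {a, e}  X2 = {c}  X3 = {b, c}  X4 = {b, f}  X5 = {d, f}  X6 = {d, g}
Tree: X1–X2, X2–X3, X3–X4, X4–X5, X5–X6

A tree decomposition must satisfy three properties: every vertex lies in some bag; for every edge, both endpoints lie together in some bag; and for every vertex, the bags containing it form a connected subtree. Here edge (a,c) lies in no bag, so the decomposition is invalid.

No — edge (a,c) lies in no bag.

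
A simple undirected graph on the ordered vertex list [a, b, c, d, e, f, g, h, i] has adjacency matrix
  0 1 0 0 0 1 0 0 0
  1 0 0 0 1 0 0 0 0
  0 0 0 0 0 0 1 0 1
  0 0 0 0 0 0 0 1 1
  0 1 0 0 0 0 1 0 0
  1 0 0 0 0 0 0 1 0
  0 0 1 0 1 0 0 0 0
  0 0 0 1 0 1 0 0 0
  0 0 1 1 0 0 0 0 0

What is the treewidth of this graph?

A width-2 tree decomposition is:
Bags: B1 = {a, b, f}  B2 = {b, e, f}  B3 = {e, f, g}  B4 = {c, f, g}  B5 = {c, f, i}  B6 = {d, f, i}  B7 = {d, f, h}
Tree: B1–B2, B2–B3, B3–B4, B4–B5, B5–B6, B6–B7
Every bag has size at most 3, so the width is 3 − 1 = 2 and tw(G) ≤ 2. Since f–a–b–e–g–c–i–d–h–f is a cycle in G, G is not acyclic. Forests are exactly the graphs of treewidth ≤ 1, so tw(G) ≥ 2. Therefore the treewidth is 2.

2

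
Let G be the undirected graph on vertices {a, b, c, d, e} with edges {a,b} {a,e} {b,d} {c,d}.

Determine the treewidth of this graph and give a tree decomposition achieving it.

Each bag holds 2 vertices, so the decomposition has width 1, which upper-bounds the treewidth. G has an edge, so its treewidth is at least 1. Therefore the treewidth is 1.

Treewidth 1.
One optimal decomposition is:
Bags: B1 = {a, b}  B2 = {b, d}  B3 = {c, d}  B4 = {a, e}
Tree: B1–B2, B2–B3, B1–B4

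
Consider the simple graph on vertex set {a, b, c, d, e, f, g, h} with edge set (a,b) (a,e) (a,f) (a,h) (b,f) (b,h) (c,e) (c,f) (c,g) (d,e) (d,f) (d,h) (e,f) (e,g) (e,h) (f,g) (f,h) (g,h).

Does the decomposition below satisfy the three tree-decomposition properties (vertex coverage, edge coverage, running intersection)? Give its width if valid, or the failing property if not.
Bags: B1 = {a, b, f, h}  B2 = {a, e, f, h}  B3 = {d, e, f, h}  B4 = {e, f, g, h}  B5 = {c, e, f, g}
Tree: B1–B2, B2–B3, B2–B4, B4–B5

Every vertex of G appears in some bag (union = {a, b, c, d, e, f, g, h}); every edge is covered by a bag; and for each vertex v the set of bags containing v is connected in the bag tree. The decomposition is therefore valid. The largest bag has 4 vertices, so the width is 3.

Yes; width 3.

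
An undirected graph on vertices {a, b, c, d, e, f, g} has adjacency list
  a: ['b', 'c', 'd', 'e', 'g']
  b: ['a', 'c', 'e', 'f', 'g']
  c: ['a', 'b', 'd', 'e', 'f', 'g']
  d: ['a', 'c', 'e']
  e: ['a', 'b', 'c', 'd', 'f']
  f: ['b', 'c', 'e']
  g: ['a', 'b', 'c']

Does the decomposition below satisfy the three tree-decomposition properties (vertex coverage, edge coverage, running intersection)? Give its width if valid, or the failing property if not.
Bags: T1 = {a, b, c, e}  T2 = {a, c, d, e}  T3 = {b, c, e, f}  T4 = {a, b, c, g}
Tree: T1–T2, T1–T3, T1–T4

Yes; width 3.

Vertex coverage: the bags together contain {a, b, c, d, e, f, g}, the full vertex set. Edge coverage: each edge of G has both endpoints in at least one bag. Running intersection: for every vertex, the bags containing it form a connected subtree. All three properties hold, so this is a valid tree decomposition of width max|bag| − 1 = 3, and hence tw(G) ≤ 3.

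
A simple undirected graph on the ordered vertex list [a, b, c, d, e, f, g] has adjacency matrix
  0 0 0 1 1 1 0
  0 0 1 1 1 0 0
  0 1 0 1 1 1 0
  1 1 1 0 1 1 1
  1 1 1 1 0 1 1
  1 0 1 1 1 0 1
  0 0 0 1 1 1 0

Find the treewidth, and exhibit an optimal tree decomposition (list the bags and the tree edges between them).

Every bag has size at most 4, so the width is 4 − 1 = 3 and tw(G) ≤ 3. On the other hand G contains the 4-clique {d, e, f, g}. A clique must lie in a single bag of any decomposition, so no decomposition can have width below 3. Therefore the treewidth is 3.

Treewidth 3.
Bags: B1 = {c, d, e, f}  B2 = {a, d, e, f}  B3 = {d, e, f, g}  B4 = {b, c, d, e}
Tree: B1–B2, B1–B3, B1–B4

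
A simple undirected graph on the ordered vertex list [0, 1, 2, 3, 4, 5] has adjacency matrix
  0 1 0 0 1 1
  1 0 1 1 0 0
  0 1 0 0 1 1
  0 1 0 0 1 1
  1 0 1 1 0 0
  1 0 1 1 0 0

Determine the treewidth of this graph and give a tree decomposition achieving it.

Each bag holds 4 vertices, so the decomposition has width 3, which upper-bounds the treewidth. For the lower bound: the 4 vertex sets {2,5}, {1,3}, {0}, {4} are disjoint, each induces a connected subgraph, and every pair is joined by at least one edge of G. Contracting each set to a single vertex therefore yields K_{4} as a minor, and since treewidth is minor-monotone, tw(G) ≥ tw(K_{4}) = 3. The upper and lower bounds meet at 3, so that is the treewidth.

Treewidth 3.
Bags: B1 = {0, 2, 3, 5}  B2 = {0, 1, 2, 3}  B3 = {0, 2, 3, 4}
Tree: B1–B2, B2–B3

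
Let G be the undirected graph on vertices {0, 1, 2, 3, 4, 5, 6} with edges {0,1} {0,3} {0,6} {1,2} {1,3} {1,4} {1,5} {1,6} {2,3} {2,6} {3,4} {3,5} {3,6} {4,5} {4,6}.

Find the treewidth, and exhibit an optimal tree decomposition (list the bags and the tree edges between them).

Treewidth 3.
One optimal decomposition is:
Bags: B1 = {0, 1, 3, 6}  B2 = {1, 3, 4, 6}  B3 = {1, 3, 4, 5}  B4 = {1, 2, 3, 6}
Tree: B1–B2, B2–B3, B1–B4

Each bag holds 4 vertices, so the decomposition has width 3, which upper-bounds the treewidth. Conversely, {1, 3, 4, 5} is a clique of size 4, and the vertices of any clique must share a bag in every tree decomposition; so some bag has ≥ 4 vertices and tw(G) ≥ 3. Combining the bounds, tw(G) = 3.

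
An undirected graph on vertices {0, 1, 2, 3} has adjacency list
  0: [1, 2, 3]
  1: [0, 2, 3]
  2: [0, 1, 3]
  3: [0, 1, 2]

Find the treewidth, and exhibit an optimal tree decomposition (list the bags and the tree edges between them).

Treewidth 3.
One such decomposition:
Bags: B1 = {0, 1, 2, 3}
Tree: (single bag)

A single bag containing all 4 vertices is trivially a valid decomposition of width 3. For the lower bound, the 4 vertices {0, 1, 2, 3} are pairwise adjacent, and any tree decomposition puts a clique entirely inside one bag — forcing width ≥ 3. The upper and lower bounds meet at 3, so that is the treewidth.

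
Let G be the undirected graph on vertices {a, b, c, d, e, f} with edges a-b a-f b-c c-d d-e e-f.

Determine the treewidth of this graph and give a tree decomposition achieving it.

Treewidth 2.
One optimal decomposition is:
Bags: B1 = {b, c, d}  B2 = {a, b, d}  B3 = {a, d, f}  B4 = {d, e, f}
Tree: B1–B2, B2–B3, B3–B4

The largest bag has 3 vertices, giving width 2; this decomposition certifies tw(G) ≤ 2. For the lower bound, G contains the cycle d–c–b–a–f–e–d, so G is not a forest; only forests have treewidth ≤ 1, hence tw(G) ≥ 2. Therefore the treewidth is 2.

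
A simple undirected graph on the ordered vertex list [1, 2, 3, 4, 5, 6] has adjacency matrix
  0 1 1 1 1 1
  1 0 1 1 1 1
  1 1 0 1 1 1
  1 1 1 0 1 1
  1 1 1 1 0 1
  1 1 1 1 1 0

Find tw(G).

A width-5 tree decomposition is:
Bags: B1 = {1, 2, 3, 4, 5, 6}
Tree: (single bag)
A single bag containing all 6 vertices is trivially a valid decomposition of width 5. For the lower bound, the 6 vertices {1, 2, 3, 4, 5, 6} are pairwise adjacent, and any tree decomposition puts a clique entirely inside one bag — forcing width ≥ 5. Therefore the treewidth is 5.

5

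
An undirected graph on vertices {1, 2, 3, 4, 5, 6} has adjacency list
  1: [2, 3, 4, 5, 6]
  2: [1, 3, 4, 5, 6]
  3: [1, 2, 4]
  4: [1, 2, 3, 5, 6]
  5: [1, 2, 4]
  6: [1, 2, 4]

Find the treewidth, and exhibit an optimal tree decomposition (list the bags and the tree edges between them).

The largest bag has 4 vertices, giving width 3; this decomposition certifies tw(G) ≤ 3. For the lower bound, the 4 vertices {1, 2, 3, 4} are pairwise adjacent, and any tree decomposition puts a clique entirely inside one bag — forcing width ≥ 3. The upper and lower bounds meet at 3, so that is the treewidth.

Treewidth 3.
One optimal decomposition is:
Bags: B1 = {1, 2, 4, 5}  B2 = {1, 2, 3, 4}  B3 = {1, 2, 4, 6}
Tree: B1–B2, B2–B3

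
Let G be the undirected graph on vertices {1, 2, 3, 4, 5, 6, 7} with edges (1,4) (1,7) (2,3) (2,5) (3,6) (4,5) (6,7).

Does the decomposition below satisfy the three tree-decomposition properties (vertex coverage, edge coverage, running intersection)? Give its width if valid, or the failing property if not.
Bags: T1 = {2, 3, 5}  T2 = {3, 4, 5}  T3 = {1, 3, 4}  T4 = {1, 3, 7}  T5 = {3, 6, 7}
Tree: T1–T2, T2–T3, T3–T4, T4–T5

Vertex coverage: the bags together contain {1, 2, 3, 4, 5, 6, 7}, the full vertex set. Edge coverage: each edge of G has both endpoints in at least one bag. Running intersection: for every vertex, the bags containing it form a connected subtree. All three properties hold, so this is a valid tree decomposition of width max|bag| − 1 = 2, and hence tw(G) ≤ 2.

Yes; width 2.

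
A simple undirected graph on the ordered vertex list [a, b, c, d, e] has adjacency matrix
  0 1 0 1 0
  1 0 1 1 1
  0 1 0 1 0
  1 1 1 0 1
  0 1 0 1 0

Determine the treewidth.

2

A width-2 tree decomposition is:
Bags: B1 = {b, d, e}  B2 = {b, c, d}  B3 = {a, b, d}
Tree: B1–B2, B2–B3
Every bag has size at most 3, so the width is 3 − 1 = 2 and tw(G) ≤ 2. Conversely, {b, d, e} is a clique of size 3, and the vertices of any clique must share a bag in every tree decomposition; so some bag has ≥ 3 vertices and tw(G) ≥ 2. Hence tw(G) = 2 exactly.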